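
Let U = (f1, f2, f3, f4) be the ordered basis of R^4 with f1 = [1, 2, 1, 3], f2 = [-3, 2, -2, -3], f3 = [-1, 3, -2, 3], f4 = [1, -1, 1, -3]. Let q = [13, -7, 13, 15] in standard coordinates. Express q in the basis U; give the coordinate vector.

Write q = c_1 f1 + ... + c_4 f4 and solve for the c_i.
Gaussian elimination on [M | q] yields c = (3, -3, -3, -2).
Check: 3f1 - 3f2 - 3f3 - 2f4 = [13, -7, 13, 15].

[3, -3, -3, -2]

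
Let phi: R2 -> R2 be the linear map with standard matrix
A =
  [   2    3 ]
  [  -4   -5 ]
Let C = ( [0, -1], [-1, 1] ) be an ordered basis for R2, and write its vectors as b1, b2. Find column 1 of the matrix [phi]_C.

Column 1 of [phi]_C is the C-coordinate vector of phi(b1).
In standard coordinates phi(b1) = A b1 = [-3, 5].
Converting to C: [-3, 5] = -2b1 + 3b2, so the coordinate vector is [-2, 3].

[-2, 3]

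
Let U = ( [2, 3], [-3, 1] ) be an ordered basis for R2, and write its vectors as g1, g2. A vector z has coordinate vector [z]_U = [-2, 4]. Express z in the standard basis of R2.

[-16, -2]

z = M [z]_U, where M has columns g1, g2.
Carrying out the matrix-vector product, z = [-16, -2].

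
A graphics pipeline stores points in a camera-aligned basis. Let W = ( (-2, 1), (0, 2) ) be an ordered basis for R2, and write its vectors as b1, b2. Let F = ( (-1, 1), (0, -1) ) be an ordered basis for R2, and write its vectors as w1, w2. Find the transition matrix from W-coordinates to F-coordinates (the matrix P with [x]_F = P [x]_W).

Column j of P is [bj]_F, since P maps W-coordinates to F-coordinates.
Expressing b1 in F: b1 = 2w1 + w2, so column 1 of P is (2, 1).
Doing the same for each bj gives P = [[2, 0], [1, -2]].

[[2, 0], [1, -2]]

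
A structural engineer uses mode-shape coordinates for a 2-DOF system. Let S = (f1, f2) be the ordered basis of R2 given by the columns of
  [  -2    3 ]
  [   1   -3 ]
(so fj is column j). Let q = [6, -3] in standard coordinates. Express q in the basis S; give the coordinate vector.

[-3, 0]

[q]_S is the unique c with M c = q, where M has columns f1, f2.
System: -2c_1 + 3c_2 = 6, c_1 - 3c_2 = -3; solving gives c_1 = -3, c_2 = 0.
Check: -3f1 + 0·f2 = [6, -3].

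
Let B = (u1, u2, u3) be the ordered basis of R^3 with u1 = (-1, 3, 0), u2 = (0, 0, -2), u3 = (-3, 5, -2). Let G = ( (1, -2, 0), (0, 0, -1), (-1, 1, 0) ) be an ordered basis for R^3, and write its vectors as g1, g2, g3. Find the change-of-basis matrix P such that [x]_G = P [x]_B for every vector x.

[[-2, 0, -2], [0, 2, 2], [-1, 0, 1]]

Column j of P is [uj]_G, since P maps B-coordinates to G-coordinates.
Expressing u1 in G: u1 = -2g1 + 0·g2 - g3, so column 1 of P is (-2, 0, -1).
Doing the same for each uj gives P = [[-2, 0, -2], [0, 2, 2], [-1, 0, 1]].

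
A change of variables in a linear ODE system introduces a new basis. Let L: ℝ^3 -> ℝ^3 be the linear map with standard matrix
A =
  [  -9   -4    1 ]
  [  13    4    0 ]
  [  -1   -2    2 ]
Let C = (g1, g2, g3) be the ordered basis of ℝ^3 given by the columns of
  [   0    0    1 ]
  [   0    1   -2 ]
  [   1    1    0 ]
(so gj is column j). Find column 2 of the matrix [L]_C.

<2, -2, -3>

Compute L(g2) = A g2 = <-3, 4, 0> in standard coordinates.
Then write this in C-coordinates: solve for y in y_1 g1 + ... + y_3 g3 = <-3, 4, 0>.
This gives y = <2, -2, -3>, which is column 2 of [L]_C.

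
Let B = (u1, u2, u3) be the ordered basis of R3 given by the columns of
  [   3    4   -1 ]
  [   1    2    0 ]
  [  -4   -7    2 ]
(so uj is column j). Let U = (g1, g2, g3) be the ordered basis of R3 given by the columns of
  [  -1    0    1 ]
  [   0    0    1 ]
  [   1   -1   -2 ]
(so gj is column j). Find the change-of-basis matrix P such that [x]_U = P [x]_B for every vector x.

Take x = uj: its B-coordinates are the j-th standard unit vector, so P e_j — column j of P — equals [uj]_U.
u1 = -2g1 + 0·g2 + g3, giving column 1 = [-2, 0, 1]; repeating for each j gives P = [[-2, -2, 1], [0, 1, -1], [1, 2, 0]].

[[-2, -2, 1], [0, 1, -1], [1, 2, 0]]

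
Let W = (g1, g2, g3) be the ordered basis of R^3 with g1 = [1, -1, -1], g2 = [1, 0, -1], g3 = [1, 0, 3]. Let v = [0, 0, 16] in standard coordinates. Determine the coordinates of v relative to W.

[v]_W is the unique c with M c = v, where M has columns g1, ..., g3.
Solving this 3x3 system gives c = (0, -4, 4).
Check: 0·g1 - 4g2 + 4g3 = [0, 0, 16].

[0, -4, 4]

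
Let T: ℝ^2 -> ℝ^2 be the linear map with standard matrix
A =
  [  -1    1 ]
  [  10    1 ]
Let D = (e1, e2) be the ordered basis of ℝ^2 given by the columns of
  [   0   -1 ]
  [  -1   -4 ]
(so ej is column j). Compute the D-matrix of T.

With P the matrix whose columns are e1, e2, [T]_D = P^(-1) A P.
Column by column: T(e1) = A e1 = <-1, -1>; its D-coordinates <-3, 1> give column 1.
Continuing for each basis vector yields [T]_D = [[-3, 2], [1, 3]].

[[-3, 2], [1, 3]]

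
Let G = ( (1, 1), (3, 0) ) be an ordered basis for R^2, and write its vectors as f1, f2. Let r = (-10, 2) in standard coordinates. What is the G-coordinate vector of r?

We seek scalars with c_1 f1 + c_2 f2 = r; equivalently solve M c = r where the columns of M are f1, f2.
System: c_1 + 3c_2 = -10, c_1 + 0c_2 = 2; solving gives c_1 = 2, c_2 = -4.
Check: 2f1 - 4f2 = (-10, 2).

(2, -4)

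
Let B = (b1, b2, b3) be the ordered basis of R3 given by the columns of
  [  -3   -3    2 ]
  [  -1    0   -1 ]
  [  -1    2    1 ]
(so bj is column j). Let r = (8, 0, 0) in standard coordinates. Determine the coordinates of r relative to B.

We seek scalars with c_1 b1 + ... + c_3 b3 = r; equivalently solve M c = r where the columns of M are b1, ..., b3.
Solving this 3x3 system gives c = (-1, -1, 1).
Check: -b1 - b2 + b3 = (8, 0, 0).

(-1, -1, 1)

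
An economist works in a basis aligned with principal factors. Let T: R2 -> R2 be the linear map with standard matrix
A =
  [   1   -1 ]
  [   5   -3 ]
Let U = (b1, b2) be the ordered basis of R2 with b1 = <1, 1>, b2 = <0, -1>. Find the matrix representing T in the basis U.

[[0, 1], [-2, -2]]

The j-th column of [T]_U is [T(bj)]_U.
T(b1) = A b1 = <0, 2> = 0·b1 - 2b2, so column 1 is <0, -2>.
Repeating for b2 and assembling the columns gives [[0, 1], [-2, -2]].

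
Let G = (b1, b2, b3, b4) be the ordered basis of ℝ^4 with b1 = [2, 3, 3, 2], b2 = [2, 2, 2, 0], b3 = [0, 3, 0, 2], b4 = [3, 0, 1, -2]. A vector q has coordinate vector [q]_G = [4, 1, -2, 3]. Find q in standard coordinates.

The coordinates say q = 4b1 + b2 - 2b3 + 3b4; adding the scaled basis vectors gives [19, 8, 17, -2].

[19, 8, 17, -2]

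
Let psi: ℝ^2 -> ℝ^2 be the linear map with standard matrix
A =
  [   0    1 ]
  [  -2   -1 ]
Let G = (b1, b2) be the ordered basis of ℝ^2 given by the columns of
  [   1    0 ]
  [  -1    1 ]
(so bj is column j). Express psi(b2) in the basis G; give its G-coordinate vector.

Column 2 of [psi]_G is the G-coordinate vector of psi(b2).
In standard coordinates psi(b2) = A b2 = (1, -1).
Converting to G: (1, -1) = b1 + 0·b2, so the coordinate vector is (1, 0).

(1, 0)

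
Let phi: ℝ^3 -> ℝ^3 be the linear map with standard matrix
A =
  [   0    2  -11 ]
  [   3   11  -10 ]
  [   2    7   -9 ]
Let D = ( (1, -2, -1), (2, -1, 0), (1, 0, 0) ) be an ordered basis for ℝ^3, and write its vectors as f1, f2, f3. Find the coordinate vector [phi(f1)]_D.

(3, 3, -2)

Column 1 of [phi]_D is the D-coordinate vector of phi(f1).
In standard coordinates phi(f1) = A f1 = (7, -9, -3).
Converting to D: (7, -9, -3) = 3f1 + 3f2 - 2f3, so the coordinate vector is (3, 3, -2).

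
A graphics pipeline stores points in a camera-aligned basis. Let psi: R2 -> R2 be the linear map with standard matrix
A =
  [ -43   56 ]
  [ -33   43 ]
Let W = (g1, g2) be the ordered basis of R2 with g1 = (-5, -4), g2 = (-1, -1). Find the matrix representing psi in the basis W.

Let P have columns g1, g2. Then [psi]_W = P^(-1) A P.
Here det P = 1, so P^(-1) is integer; computing A P first and then P^(-1)(A P) gives [[2, 3], [-1, -2]].

[[2, 3], [-1, -2]]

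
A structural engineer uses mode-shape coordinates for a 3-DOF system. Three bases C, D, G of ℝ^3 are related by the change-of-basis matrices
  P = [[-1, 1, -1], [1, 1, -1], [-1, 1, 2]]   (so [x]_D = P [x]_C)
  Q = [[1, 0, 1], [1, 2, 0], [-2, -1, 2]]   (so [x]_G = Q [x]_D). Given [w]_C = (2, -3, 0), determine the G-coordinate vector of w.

(-10, -7, 1)

First [w]_D = P [w]_C = (-5, -1, -5).
Then [w]_G = Q [w]_D = (-10, -7, 1).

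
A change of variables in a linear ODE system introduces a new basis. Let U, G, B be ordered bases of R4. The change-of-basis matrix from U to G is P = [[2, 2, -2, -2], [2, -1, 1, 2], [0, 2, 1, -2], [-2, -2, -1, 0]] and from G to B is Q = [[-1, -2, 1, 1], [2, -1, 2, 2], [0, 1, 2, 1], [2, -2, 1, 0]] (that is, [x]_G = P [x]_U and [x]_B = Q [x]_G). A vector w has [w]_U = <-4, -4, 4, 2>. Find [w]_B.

<24, -52, 0, -72>

Apply P to get G-coordinates <-28, 4, -8, 12>, then Q to get B-coordinates.
The result is [w]_B = <24, -52, 0, -72>.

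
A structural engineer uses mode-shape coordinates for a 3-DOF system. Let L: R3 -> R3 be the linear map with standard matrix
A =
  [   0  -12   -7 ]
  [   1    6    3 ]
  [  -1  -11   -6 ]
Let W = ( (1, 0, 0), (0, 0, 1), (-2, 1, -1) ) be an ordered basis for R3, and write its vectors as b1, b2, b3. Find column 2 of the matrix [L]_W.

Column 2 of [L]_W is the W-coordinate vector of L(b2).
In standard coordinates L(b2) = A b2 = (-7, 3, -6).
Converting to W: (-7, 3, -6) = -b1 - 3b2 + 3b3, so the coordinate vector is (-1, -3, 3).

(-1, -3, 3)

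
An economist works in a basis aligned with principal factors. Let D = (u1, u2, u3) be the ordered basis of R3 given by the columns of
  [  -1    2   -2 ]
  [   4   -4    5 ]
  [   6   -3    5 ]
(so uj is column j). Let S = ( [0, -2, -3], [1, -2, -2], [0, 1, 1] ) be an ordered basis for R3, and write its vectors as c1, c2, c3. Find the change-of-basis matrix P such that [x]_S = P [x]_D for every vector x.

Let M have columns uj and N have columns cj. Then for every x, N [x]_S = x = M [x]_D, so P = N^(-1) M.
Since det N = -1, N^(-1) has integer entries; multiplying gives P = [[-2, -1, 0], [-1, 2, -2], [-2, -2, 1]].

[[-2, -1, 0], [-1, 2, -2], [-2, -2, 1]]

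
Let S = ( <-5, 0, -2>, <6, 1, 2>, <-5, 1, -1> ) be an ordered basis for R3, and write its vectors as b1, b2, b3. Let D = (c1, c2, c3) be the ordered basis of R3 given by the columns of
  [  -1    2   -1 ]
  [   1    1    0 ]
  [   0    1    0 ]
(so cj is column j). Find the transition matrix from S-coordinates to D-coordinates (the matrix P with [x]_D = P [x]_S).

Let M have columns bj and N have columns cj. Then for every x, N [x]_D = x = M [x]_S, so P = N^(-1) M.
Since det N = -1, N^(-1) has integer entries; multiplying gives P = [[2, -1, 2], [-2, 2, -1], [-1, -1, 1]].

[[2, -1, 2], [-2, 2, -1], [-1, -1, 1]]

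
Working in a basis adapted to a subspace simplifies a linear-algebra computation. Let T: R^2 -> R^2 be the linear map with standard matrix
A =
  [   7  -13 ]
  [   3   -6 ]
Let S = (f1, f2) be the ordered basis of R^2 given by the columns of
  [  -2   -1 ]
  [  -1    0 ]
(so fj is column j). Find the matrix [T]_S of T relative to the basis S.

The j-th column of [T]_S is [T(fj)]_S.
T(f1) = A f1 = <-1, 0> = 0·f1 + f2, so column 1 is <0, 1>.
Repeating for f2 and assembling the columns gives [[0, 3], [1, 1]].

[[0, 3], [1, 1]]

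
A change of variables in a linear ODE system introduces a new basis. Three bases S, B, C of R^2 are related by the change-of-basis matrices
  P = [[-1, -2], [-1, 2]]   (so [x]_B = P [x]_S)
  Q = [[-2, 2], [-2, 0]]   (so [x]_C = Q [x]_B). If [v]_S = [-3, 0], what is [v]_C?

First [v]_B = P [v]_S = [3, 3].
Then [v]_C = Q [v]_B = [0, -6].

[0, -6]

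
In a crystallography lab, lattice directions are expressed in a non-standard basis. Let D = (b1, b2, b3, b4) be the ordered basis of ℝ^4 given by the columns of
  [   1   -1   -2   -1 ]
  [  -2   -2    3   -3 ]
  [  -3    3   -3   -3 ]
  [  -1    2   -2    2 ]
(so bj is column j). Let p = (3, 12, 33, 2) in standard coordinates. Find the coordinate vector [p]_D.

(-4, 1, -2, -4)

We seek scalars with c_1 b1 + ... + c_4 b4 = p; equivalently solve M c = p where the columns of M are b1, ..., b4.
Solving this 4x4 system gives c = (-4, 1, -2, -4).
Check: -4b1 + b2 - 2b3 - 4b4 = (3, 12, 33, 2).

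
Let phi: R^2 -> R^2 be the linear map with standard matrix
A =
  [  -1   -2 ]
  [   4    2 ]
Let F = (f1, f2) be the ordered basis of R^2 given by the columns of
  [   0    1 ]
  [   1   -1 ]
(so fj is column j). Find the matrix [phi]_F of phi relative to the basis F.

[[0, 3], [-2, 1]]

With P the matrix whose columns are f1, f2, [phi]_F = P^(-1) A P.
Column by column: phi(f1) = A f1 = (-2, 2); its F-coordinates (0, -2) give column 1.
Continuing for each basis vector yields [phi]_F = [[0, 3], [-2, 1]].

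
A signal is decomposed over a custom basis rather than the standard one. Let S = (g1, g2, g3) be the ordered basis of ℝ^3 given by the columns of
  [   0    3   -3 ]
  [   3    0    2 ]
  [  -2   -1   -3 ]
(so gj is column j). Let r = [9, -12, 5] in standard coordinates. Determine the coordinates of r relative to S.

Write r = c_1 g1 + ... + c_3 g3 and solve for the c_i.
Solving this 3x3 system gives c = (-4, 3, 0).
Check: -4g1 + 3g2 + 0·g3 = [9, -12, 5].

[-4, 3, 0]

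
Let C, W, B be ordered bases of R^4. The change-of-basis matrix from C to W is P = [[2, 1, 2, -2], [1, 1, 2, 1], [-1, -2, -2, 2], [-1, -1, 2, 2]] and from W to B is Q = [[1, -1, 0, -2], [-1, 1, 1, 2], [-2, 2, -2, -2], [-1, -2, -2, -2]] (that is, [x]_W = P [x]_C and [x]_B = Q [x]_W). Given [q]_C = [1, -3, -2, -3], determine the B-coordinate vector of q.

[26, -23, -10, 27]

Composing the changes, [q]_B = Q P [q]_C.
Q P = [[3, 2, -4, -7], [-4, -4, 2, 9], [2, 6, 0, -2], [0, 3, -6, -8]]; applying this to [1, -3, -2, -3] gives [26, -23, -10, 27].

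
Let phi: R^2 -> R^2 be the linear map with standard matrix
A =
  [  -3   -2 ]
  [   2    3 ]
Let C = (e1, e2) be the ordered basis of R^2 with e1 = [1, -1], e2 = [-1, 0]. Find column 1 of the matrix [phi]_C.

Compute phi(e1) = A e1 = [-1, -1] in standard coordinates.
Then write this in C-coordinates: solve for y in y_1 e1 + y_2 e2 = [-1, -1].
This gives y = [1, 2], which is column 1 of [phi]_C.

[1, 2]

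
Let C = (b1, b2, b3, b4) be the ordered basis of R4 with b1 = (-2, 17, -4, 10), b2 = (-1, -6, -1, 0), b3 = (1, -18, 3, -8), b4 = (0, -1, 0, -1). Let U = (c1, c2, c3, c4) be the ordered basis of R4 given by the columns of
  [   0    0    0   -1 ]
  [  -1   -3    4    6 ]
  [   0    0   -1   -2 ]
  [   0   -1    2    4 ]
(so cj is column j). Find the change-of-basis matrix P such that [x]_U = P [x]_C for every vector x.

[[1, 2, 2, -2], [-2, 2, 2, 1], [0, -1, -1, 0], [2, 1, -1, 0]]

Take x = bj: its C-coordinates are the j-th standard unit vector, so P e_j — column j of P — equals [bj]_U.
b1 = c1 - 2c2 + 0·c3 + 2c4, giving column 1 = (1, -2, 0, 2); repeating for each j gives P = [[1, 2, 2, -2], [-2, 2, 2, 1], [0, -1, -1, 0], [2, 1, -1, 0]].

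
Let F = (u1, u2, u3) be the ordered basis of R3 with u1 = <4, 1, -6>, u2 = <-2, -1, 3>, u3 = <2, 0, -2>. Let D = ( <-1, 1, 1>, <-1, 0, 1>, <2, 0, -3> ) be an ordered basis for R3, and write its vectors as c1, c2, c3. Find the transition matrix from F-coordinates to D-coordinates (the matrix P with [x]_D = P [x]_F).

[[1, -1, 0], [-1, 1, -2], [2, -1, 0]]

Take x = uj: its F-coordinates are the j-th standard unit vector, so P e_j — column j of P — equals [uj]_D.
u1 = c1 - c2 + 2c3, giving column 1 = <1, -1, 2>; repeating for each j gives P = [[1, -1, 0], [-1, 1, -2], [2, -1, 0]].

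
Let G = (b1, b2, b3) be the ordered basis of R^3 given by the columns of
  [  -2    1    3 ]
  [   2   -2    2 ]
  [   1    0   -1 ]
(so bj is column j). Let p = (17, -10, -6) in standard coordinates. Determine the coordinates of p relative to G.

(-4, 3, 2)

[p]_G is the unique c with M c = p, where M has columns b1, ..., b3.
Solving this 3x3 system gives c = (-4, 3, 2).
Check: -4b1 + 3b2 + 2b3 = (17, -10, -6).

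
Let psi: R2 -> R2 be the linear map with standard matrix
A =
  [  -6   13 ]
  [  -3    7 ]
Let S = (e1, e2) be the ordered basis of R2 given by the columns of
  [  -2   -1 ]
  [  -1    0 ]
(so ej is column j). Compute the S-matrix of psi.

The j-th column of [psi]_S is [psi(ej)]_S.
psi(e1) = A e1 = <-1, -1> = e1 - e2, so column 1 is <1, -1>.
Repeating for e2 and assembling the columns gives [[1, -3], [-1, 0]].

[[1, -3], [-1, 0]]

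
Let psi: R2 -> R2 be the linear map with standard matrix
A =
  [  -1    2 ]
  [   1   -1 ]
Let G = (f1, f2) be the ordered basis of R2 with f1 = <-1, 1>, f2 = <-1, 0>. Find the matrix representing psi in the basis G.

[[-2, -1], [-1, 0]]

The j-th column of [psi]_G is [psi(fj)]_G.
psi(f1) = A f1 = <3, -2> = -2f1 - f2, so column 1 is <-2, -1>.
Repeating for f2 and assembling the columns gives [[-2, -1], [-1, 0]].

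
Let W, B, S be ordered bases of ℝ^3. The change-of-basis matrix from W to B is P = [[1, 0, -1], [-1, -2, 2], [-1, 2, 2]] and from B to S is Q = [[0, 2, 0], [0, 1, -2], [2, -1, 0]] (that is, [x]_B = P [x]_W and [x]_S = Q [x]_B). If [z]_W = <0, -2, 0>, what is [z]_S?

First [z]_B = P [z]_W = <0, 4, -4>.
Then [z]_S = Q [z]_B = <8, 12, -4>.

<8, 12, -4>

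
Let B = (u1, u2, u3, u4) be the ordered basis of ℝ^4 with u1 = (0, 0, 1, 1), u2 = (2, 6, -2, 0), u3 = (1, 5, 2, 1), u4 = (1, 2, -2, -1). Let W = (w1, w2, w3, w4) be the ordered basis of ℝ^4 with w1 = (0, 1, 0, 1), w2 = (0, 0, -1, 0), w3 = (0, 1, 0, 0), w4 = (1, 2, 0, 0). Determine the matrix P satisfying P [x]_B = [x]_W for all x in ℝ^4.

Let M have columns uj and N have columns wj. Then for every x, N [x]_W = x = M [x]_B, so P = N^(-1) M.
Since det N = -1, N^(-1) has integer entries; multiplying gives P = [[1, 0, 1, -1], [-1, 2, -2, 2], [-1, 2, 2, 1], [0, 2, 1, 1]].

[[1, 0, 1, -1], [-1, 2, -2, 2], [-1, 2, 2, 1], [0, 2, 1, 1]]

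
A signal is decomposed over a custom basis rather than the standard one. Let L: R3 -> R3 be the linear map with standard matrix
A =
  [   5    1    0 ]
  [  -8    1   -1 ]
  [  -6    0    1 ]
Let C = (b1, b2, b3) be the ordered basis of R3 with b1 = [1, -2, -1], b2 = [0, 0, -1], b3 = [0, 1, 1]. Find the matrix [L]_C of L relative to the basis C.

[[3, 0, 1], [1, 2, 0], [-3, 1, 2]]

The j-th column of [L]_C is [L(bj)]_C.
L(b1) = A b1 = [3, -9, -7] = 3b1 + b2 - 3b3, so column 1 is [3, 1, -3].
Repeating for b2, b3 and assembling the columns gives [[3, 0, 1], [1, 2, 0], [-3, 1, 2]].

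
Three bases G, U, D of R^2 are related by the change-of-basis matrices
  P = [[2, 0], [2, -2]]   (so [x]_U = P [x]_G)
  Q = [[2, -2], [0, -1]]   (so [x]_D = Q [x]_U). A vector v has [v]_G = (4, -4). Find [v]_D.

First [v]_U = P [v]_G = (8, 16).
Then [v]_D = Q [v]_U = (-16, -16).

(-16, -16)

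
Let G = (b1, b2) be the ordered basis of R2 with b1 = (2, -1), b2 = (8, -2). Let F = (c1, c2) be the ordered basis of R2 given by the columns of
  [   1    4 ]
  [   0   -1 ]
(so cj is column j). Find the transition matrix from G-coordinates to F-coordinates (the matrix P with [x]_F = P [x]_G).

Column j of P is [bj]_F, since P maps G-coordinates to F-coordinates.
Expressing b1 in F: b1 = -2c1 + c2, so column 1 of P is (-2, 1).
Doing the same for each bj gives P = [[-2, 0], [1, 2]].

[[-2, 0], [1, 2]]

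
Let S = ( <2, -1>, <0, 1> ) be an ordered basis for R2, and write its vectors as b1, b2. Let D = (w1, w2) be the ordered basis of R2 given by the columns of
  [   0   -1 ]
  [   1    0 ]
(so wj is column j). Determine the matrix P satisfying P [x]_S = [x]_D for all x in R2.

[[-1, 1], [-2, 0]]

Column j of P is [bj]_D, since P maps S-coordinates to D-coordinates.
Expressing b1 in D: b1 = -w1 - 2w2, so column 1 of P is <-1, -2>.
Doing the same for each bj gives P = [[-1, 1], [-2, 0]].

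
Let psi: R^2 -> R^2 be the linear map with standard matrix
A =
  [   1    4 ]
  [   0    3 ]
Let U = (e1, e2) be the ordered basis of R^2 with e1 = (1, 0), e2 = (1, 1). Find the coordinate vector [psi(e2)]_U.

Compute psi(e2) = A e2 = (5, 3) in standard coordinates.
Then write this in U-coordinates: solve for y in y_1 e1 + y_2 e2 = (5, 3).
This gives y = (2, 3), which is column 2 of [psi]_U.

(2, 3)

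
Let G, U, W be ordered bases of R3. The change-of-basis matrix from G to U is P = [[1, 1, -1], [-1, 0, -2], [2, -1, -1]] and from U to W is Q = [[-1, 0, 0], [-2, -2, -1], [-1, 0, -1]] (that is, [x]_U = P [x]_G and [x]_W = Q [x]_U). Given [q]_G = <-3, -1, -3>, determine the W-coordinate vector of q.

<1, -14, 3>

First [q]_U = P [q]_G = <-1, 9, -2>.
Then [q]_W = Q [q]_U = <1, -14, 3>.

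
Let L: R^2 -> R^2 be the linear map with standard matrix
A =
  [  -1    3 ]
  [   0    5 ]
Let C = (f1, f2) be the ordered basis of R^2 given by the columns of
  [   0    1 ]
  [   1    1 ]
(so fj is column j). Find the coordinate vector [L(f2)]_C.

Column 2 of [L]_C is the C-coordinate vector of L(f2).
In standard coordinates L(f2) = A f2 = (2, 5).
Converting to C: (2, 5) = 3f1 + 2f2, so the coordinate vector is (3, 2).

(3, 2)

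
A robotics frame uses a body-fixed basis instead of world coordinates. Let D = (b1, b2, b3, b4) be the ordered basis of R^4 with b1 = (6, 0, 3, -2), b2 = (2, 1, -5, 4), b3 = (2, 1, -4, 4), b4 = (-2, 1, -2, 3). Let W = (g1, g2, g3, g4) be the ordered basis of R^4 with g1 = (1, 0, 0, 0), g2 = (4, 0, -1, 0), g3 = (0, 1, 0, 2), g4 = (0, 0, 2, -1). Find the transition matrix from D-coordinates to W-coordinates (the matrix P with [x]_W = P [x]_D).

[[2, -2, 2, -2], [1, 1, 0, 0], [0, 1, 1, 1], [2, -2, -2, -1]]

Take x = bj: its D-coordinates are the j-th standard unit vector, so P e_j — column j of P — equals [bj]_W.
b1 = 2g1 + g2 + 0·g3 + 2g4, giving column 1 = (2, 1, 0, 2); repeating for each j gives P = [[2, -2, 2, -2], [1, 1, 0, 0], [0, 1, 1, 1], [2, -2, -2, -1]].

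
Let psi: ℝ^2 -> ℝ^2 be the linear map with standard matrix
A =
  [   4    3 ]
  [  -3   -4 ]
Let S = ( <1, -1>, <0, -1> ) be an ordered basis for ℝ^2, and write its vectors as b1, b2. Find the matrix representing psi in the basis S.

With P the matrix whose columns are b1, b2, [psi]_S = P^(-1) A P.
Column by column: psi(b1) = A b1 = <1, 1>; its S-coordinates <1, -2> give column 1.
Continuing for each basis vector yields [psi]_S = [[1, -3], [-2, -1]].

[[1, -3], [-2, -1]]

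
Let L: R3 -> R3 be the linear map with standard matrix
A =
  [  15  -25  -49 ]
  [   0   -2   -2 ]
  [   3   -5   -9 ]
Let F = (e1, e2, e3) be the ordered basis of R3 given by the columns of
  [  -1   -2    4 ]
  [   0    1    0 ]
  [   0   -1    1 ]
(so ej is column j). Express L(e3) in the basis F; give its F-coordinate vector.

Compute L(e3) = A e3 = [11, -2, 3] in standard coordinates.
Then write this in F-coordinates: solve for y in y_1 e1 + ... + y_3 e3 = [11, -2, 3].
This gives y = [-3, -2, 1], which is column 3 of [L]_F.

[-3, -2, 1]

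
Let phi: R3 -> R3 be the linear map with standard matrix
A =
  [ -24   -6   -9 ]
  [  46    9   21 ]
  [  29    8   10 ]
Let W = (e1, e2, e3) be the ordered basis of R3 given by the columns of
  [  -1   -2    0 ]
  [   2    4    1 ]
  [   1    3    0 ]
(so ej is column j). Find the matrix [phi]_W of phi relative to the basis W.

[[-3, 1, 2], [0, 1, 2], [-1, 1, -3]]

With P the matrix whose columns are e1, ..., e3, [phi]_W = P^(-1) A P.
Column by column: phi(e1) = A e1 = [3, -7, -3]; its W-coordinates [-3, 0, -1] give column 1.
Continuing for each basis vector yields [phi]_W = [[-3, 1, 2], [0, 1, 2], [-1, 1, -3]].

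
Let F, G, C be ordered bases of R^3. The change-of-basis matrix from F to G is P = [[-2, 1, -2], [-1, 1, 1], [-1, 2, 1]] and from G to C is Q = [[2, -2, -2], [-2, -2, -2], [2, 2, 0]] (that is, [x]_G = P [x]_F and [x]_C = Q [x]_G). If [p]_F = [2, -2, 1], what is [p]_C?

[0, 32, -22]

Composing the changes, [p]_C = Q P [p]_F.
Q P = [[0, -4, -8], [8, -8, 0], [-6, 4, -2]]; applying this to [2, -2, 1] gives [0, 32, -22].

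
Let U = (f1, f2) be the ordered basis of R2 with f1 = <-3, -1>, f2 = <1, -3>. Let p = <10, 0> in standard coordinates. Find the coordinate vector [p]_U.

<-3, 1>

Write p = c_1 f1 + c_2 f2 and solve for the c_i.
System: -3c_1 + c_2 = 10, -c_1 - 3c_2 = 0; solving gives c_1 = -3, c_2 = 1.
Check: -3f1 + f2 = <10, 0>.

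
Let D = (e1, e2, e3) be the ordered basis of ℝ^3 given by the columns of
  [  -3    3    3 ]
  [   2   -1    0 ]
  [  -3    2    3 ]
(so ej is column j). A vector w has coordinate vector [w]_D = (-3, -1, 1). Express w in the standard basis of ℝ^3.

By definition w = -3e1 - e2 + e3.
Summing componentwise gives (9, -5, 10).

(9, -5, 10)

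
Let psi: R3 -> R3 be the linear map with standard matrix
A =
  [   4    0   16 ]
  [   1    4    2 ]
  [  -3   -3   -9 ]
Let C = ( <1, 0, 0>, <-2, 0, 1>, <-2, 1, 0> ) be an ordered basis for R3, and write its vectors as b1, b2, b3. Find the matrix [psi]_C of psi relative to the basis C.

[[0, 2, 2], [-3, -3, 3], [1, 0, 2]]

With P the matrix whose columns are b1, ..., b3, [psi]_C = P^(-1) A P.
Column by column: psi(b1) = A b1 = <4, 1, -3>; its C-coordinates <0, -3, 1> give column 1.
Continuing for each basis vector yields [psi]_C = [[0, 2, 2], [-3, -3, 3], [1, 0, 2]].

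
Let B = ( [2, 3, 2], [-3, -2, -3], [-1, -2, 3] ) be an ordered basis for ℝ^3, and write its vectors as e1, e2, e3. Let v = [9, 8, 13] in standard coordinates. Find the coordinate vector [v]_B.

[2, -2, 1]

We seek scalars with c_1 e1 + ... + c_3 e3 = v; equivalently solve M c = v where the columns of M are e1, ..., e3.
Row-reducing the augmented matrix [M | v] gives c = (2, -2, 1).
Check: 2e1 - 2e2 + e3 = [9, 8, 13].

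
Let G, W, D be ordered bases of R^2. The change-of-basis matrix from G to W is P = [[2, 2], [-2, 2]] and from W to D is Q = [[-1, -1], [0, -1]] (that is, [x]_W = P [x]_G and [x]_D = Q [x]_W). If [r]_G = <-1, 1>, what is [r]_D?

First [r]_W = P [r]_G = <0, 4>.
Then [r]_D = Q [r]_W = <-4, -4>.

<-4, -4>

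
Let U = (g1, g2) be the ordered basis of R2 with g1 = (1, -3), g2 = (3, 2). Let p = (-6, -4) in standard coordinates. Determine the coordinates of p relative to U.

(0, -2)

[p]_U is the unique c with M c = p, where M has columns g1, g2.
System: c_1 + 3c_2 = -6, -3c_1 + 2c_2 = -4; solving gives c_1 = 0, c_2 = -2.
Check: 0·g1 - 2g2 = (-6, -4).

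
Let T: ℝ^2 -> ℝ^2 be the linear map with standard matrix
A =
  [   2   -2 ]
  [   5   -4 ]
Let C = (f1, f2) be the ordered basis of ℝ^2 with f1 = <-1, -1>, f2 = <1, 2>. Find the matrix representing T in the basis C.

Let P have columns f1, f2. Then [T]_C = P^(-1) A P.
Here det P = -1, so P^(-1) is integer; computing A P first and then P^(-1)(A P) gives [[-1, 1], [-1, -1]].

[[-1, 1], [-1, -1]]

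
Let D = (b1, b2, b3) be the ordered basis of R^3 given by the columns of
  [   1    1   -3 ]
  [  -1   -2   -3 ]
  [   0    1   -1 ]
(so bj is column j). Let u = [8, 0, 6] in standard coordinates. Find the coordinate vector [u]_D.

[u]_D is the unique c with M c = u, where M has columns b1, ..., b3.
Gaussian elimination on [M | u] yields c = (-2, 4, -2).
Check: -2b1 + 4b2 - 2b3 = [8, 0, 6].

[-2, 4, -2]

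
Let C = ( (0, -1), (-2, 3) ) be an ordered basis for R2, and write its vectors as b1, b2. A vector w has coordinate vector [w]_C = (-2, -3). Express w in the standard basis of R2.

(6, -7)

By definition w = -2b1 - 3b2.
Summing componentwise gives (6, -7).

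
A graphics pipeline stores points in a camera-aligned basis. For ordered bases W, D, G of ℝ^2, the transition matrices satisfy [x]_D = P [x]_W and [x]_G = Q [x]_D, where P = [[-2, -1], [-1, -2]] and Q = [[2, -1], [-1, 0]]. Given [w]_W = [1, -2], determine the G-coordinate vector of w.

[-3, 0]

First [w]_D = P [w]_W = [0, 3].
Then [w]_G = Q [w]_D = [-3, 0].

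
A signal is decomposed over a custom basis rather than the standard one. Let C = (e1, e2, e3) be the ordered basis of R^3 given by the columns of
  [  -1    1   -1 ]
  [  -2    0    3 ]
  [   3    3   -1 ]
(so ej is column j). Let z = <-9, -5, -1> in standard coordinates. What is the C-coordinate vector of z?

We seek scalars with c_1 e1 + ... + c_3 e3 = z; equivalently solve M c = z where the columns of M are e1, ..., e3.
Row-reducing the augmented matrix [M | z] gives c = (4, -4, 1).
Check: 4e1 - 4e2 + e3 = <-9, -5, -1>.

<4, -4, 1>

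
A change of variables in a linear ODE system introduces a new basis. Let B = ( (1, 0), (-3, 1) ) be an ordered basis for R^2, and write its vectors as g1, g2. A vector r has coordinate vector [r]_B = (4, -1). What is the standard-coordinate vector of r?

The coordinates say r = 4g1 - g2; adding the scaled basis vectors gives (7, -1).

(7, -1)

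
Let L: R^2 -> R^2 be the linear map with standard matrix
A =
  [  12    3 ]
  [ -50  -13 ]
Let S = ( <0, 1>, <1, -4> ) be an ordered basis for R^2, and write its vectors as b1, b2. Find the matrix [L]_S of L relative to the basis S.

Let P have columns b1, b2. Then [L]_S = P^(-1) A P.
Here det P = -1, so P^(-1) is integer; computing A P first and then P^(-1)(A P) gives [[-1, 2], [3, 0]].

[[-1, 2], [3, 0]]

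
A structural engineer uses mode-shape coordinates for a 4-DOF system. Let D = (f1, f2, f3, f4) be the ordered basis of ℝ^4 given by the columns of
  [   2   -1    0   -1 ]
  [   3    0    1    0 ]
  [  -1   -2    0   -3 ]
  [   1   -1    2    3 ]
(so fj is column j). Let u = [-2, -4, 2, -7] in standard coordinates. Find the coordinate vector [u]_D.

[-1, 1, -1, -1]

We seek scalars with c_1 f1 + ... + c_4 f4 = u; equivalently solve M c = u where the columns of M are f1, ..., f4.
Row-reducing the augmented matrix [M | u] gives c = (-1, 1, -1, -1).
Check: -f1 + f2 - f3 - f4 = [-2, -4, 2, -7].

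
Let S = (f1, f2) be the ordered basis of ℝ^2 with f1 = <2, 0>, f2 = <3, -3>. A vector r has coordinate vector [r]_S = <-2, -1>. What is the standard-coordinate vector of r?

<-7, 3>

The coordinates say r = -2f1 - f2; adding the scaled basis vectors gives <-7, 3>.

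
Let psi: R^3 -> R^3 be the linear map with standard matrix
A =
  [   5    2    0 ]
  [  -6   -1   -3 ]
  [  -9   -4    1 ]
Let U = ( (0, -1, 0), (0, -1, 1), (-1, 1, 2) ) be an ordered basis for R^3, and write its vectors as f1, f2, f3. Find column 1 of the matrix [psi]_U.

(1, 0, 2)

Compute psi(f1) = A f1 = (-2, 1, 4) in standard coordinates.
Then write this in U-coordinates: solve for y in y_1 f1 + ... + y_3 f3 = (-2, 1, 4).
This gives y = (1, 0, 2), which is column 1 of [psi]_U.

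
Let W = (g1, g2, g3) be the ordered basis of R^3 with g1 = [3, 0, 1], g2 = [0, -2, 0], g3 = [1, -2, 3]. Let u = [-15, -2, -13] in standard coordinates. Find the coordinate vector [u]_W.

[-4, 4, -3]

Write u = c_1 g1 + ... + c_3 g3 and solve for the c_i.
Gaussian elimination on [M | u] yields c = (-4, 4, -3).
Check: -4g1 + 4g2 - 3g3 = [-15, -2, -13].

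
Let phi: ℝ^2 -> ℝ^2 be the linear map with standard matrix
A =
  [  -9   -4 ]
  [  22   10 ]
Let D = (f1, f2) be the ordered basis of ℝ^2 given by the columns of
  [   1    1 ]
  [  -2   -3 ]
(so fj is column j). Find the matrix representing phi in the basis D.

[[-1, 1], [0, 2]]

Let P have columns f1, f2. Then [phi]_D = P^(-1) A P.
Here det P = -1, so P^(-1) is integer; computing A P first and then P^(-1)(A P) gives [[-1, 1], [0, 2]].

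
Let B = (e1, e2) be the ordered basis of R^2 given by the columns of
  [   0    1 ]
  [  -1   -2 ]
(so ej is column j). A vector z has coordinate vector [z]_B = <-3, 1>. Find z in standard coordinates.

<1, 1>

The coordinates say z = -3e1 + e2; adding the scaled basis vectors gives <1, 1>.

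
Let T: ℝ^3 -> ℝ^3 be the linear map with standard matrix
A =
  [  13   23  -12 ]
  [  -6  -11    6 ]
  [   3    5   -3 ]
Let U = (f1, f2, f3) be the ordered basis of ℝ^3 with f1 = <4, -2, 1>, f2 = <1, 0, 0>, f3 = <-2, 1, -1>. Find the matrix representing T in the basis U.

Let P have columns f1, ..., f3. Then [T]_U = P^(-1) A P.
Here det P = -1, so P^(-1) is integer; computing A P first and then P^(-1)(A P) gives [[-3, 3, 3], [2, 1, -1], [-2, 0, 1]].

[[-3, 3, 3], [2, 1, -1], [-2, 0, 1]]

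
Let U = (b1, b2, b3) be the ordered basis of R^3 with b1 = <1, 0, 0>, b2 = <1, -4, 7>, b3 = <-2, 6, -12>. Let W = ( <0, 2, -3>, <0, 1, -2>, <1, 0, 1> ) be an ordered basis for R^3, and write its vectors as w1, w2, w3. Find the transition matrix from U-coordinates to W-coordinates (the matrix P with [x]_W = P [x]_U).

[[-1, -2, 2], [2, 0, 2], [1, 1, -2]]

Take x = bj: its U-coordinates are the j-th standard unit vector, so P e_j — column j of P — equals [bj]_W.
b1 = -w1 + 2w2 + w3, giving column 1 = <-1, 2, 1>; repeating for each j gives P = [[-1, -2, 2], [2, 0, 2], [1, 1, -2]].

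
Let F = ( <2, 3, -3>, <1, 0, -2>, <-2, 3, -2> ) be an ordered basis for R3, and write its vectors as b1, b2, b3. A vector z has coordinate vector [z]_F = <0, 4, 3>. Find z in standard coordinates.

<-2, 9, -14>

z = M [z]_F, where M has columns b1, ..., b3.
Carrying out the matrix-vector product, z = <-2, 9, -14>.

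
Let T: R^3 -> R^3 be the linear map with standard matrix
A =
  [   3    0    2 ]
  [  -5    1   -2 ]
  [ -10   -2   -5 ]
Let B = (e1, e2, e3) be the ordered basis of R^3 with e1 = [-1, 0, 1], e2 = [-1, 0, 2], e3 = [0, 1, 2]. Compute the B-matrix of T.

[[3, 0, -2], [-2, -1, -2], [3, 1, -3]]

With P the matrix whose columns are e1, ..., e3, [T]_B = P^(-1) A P.
Column by column: T(e1) = A e1 = [-1, 3, 5]; its B-coordinates [3, -2, 3] give column 1.
Continuing for each basis vector yields [T]_B = [[3, 0, -2], [-2, -1, -2], [3, 1, -3]].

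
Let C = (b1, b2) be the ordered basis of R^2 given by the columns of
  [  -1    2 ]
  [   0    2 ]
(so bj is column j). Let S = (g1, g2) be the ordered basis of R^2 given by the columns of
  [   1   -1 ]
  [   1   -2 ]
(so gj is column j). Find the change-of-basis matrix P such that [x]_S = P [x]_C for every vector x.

Column j of P is [bj]_S, since P maps C-coordinates to S-coordinates.
Expressing b1 in S: b1 = -2g1 - g2, so column 1 of P is <-2, -1>.
Doing the same for each bj gives P = [[-2, 2], [-1, 0]].

[[-2, 2], [-1, 0]]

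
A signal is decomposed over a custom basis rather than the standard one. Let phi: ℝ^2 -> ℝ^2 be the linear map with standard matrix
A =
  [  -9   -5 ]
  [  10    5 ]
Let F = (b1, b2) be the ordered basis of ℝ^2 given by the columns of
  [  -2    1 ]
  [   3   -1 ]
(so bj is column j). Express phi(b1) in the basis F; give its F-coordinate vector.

Compute phi(b1) = A b1 = [3, -5] in standard coordinates.
Then write this in F-coordinates: solve for y in y_1 b1 + y_2 b2 = [3, -5].
This gives y = [-2, -1], which is column 1 of [phi]_F.

[-2, -1]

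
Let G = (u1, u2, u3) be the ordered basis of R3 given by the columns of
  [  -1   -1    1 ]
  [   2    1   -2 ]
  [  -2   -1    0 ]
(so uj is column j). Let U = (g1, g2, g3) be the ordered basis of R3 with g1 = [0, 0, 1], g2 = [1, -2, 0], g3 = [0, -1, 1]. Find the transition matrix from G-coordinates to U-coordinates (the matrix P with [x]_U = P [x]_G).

[[-2, -2, 0], [-1, -1, 1], [0, 1, 0]]

Column j of P is [uj]_U, since P maps G-coordinates to U-coordinates.
Expressing u1 in U: u1 = -2g1 - g2 + 0·g3, so column 1 of P is [-2, -1, 0].
Doing the same for each uj gives P = [[-2, -2, 0], [-1, -1, 1], [0, 1, 0]].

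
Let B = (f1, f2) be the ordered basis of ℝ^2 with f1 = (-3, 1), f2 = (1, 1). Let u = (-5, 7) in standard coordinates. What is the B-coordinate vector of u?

We seek scalars with c_1 f1 + c_2 f2 = u; equivalently solve M c = u where the columns of M are f1, f2.
System: -3c_1 + c_2 = -5, c_1 + c_2 = 7; solving gives c_1 = 3, c_2 = 4.
Check: 3f1 + 4f2 = (-5, 7).

(3, 4)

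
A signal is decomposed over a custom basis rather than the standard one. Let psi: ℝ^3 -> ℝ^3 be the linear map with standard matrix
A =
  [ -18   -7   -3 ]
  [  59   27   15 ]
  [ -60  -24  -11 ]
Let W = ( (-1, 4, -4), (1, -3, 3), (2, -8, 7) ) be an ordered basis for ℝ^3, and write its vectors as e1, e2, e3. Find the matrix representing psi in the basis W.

[[1, 1, 0], [-3, -1, 3], [3, -2, -2]]

The j-th column of [psi]_W is [psi(ej)]_W.
psi(e1) = A e1 = (2, -11, 8) = e1 - 3e2 + 3e3, so column 1 is (1, -3, 3).
Repeating for e2, e3 and assembling the columns gives [[1, 1, 0], [-3, -1, 3], [3, -2, -2]].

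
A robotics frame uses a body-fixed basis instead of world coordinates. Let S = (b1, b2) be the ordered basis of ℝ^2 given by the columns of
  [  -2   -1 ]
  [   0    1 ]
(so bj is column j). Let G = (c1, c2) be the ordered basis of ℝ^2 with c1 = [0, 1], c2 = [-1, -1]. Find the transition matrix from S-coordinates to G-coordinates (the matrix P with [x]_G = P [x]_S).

[[2, 2], [2, 1]]

Take x = bj: its S-coordinates are the j-th standard unit vector, so P e_j — column j of P — equals [bj]_G.
b1 = 2c1 + 2c2, giving column 1 = [2, 2]; repeating for each j gives P = [[2, 2], [2, 1]].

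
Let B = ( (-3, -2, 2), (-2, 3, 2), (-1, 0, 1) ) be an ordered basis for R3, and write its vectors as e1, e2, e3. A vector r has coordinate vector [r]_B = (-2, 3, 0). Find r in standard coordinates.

The coordinates say r = -2e1 + 3e2 + 0·e3; adding the scaled basis vectors gives (0, 13, 2).

(0, 13, 2)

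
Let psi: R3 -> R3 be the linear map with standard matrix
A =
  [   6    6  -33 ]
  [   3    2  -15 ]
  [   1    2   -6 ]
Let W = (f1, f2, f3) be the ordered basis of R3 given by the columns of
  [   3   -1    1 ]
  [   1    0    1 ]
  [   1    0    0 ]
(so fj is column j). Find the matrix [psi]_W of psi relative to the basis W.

With P the matrix whose columns are f1, ..., f3, [psi]_W = P^(-1) A P.
Column by column: psi(f1) = A f1 = [-9, -4, -1]; its W-coordinates [-1, 3, -3] give column 1.
Continuing for each basis vector yields [psi]_W = [[-1, -1, 3], [3, 1, -1], [-3, -2, 2]].

[[-1, -1, 3], [3, 1, -1], [-3, -2, 2]]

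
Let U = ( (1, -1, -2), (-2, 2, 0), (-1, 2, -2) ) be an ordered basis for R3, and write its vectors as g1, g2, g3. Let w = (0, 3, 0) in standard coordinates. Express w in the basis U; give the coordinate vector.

We seek scalars with c_1 g1 + ... + c_3 g3 = w; equivalently solve M c = w where the columns of M are g1, ..., g3.
Solving this 3x3 system gives c = (-3, -3, 3).
Check: -3g1 - 3g2 + 3g3 = (0, 3, 0).

(-3, -3, 3)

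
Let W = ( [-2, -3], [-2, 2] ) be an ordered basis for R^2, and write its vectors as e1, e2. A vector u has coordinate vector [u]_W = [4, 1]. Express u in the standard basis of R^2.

The coordinates say u = 4e1 + e2; adding the scaled basis vectors gives [-10, -10].

[-10, -10]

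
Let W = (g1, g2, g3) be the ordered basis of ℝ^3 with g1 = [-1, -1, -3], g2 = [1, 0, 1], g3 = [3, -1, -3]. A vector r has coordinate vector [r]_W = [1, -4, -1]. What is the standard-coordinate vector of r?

r = M [r]_W, where M has columns g1, ..., g3.
Carrying out the matrix-vector product, r = [-8, 0, -4].

[-8, 0, -4]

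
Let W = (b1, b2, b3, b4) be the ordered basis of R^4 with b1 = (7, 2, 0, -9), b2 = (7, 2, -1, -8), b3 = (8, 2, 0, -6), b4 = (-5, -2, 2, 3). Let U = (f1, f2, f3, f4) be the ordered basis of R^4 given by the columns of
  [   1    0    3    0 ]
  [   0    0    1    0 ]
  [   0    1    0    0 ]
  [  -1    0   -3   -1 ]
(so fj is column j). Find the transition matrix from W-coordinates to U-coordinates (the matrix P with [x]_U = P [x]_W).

[[1, 1, 2, 1], [0, -1, 0, 2], [2, 2, 2, -2], [2, 1, -2, 2]]

Take x = bj: its W-coordinates are the j-th standard unit vector, so P e_j — column j of P — equals [bj]_U.
b1 = f1 + 0·f2 + 2f3 + 2f4, giving column 1 = (1, 0, 2, 2); repeating for each j gives P = [[1, 1, 2, 1], [0, -1, 0, 2], [2, 2, 2, -2], [2, 1, -2, 2]].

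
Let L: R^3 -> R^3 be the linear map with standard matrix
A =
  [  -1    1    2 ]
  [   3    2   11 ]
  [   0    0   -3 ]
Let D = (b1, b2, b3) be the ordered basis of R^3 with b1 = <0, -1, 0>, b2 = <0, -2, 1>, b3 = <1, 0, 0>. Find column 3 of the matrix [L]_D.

Column 3 of [L]_D is the D-coordinate vector of L(b3).
In standard coordinates L(b3) = A b3 = <-1, 3, 0>.
Converting to D: <-1, 3, 0> = -3b1 + 0·b2 - b3, so the coordinate vector is <-3, 0, -1>.

<-3, 0, -1>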